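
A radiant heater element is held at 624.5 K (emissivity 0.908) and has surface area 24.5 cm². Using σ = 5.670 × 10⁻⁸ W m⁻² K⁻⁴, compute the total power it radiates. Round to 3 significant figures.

P ≈ 19.2 W

Area A = 24.5 cm² = 2.45×10⁻³ m².
P = εσAT⁴ = 0.908 × 5.670×10⁻⁸ × 2.45×10⁻³ × (624.5)⁴ = 19.2 W.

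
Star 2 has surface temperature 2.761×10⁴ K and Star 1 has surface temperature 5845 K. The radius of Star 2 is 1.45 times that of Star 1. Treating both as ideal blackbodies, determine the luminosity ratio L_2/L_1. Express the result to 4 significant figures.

L ∝ R²T⁴, so L_2/L_1 = (R_2/R_1)²(T_2/T_1)⁴ = (1.45)² × (2.761×10⁴/5845)⁴ = 2.1025 × 497.883 = 1047.

L_2/L_1 ≈ 1047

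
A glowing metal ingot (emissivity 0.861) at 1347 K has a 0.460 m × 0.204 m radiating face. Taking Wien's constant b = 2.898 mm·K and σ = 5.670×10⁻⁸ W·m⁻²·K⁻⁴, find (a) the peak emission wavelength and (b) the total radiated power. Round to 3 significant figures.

(a) λ_max = b/T = 2.898×10⁻³/1347 = 2.151×10⁻⁶ m = 2.15×10³ nm.
Area A = 0.460 × 0.204 = 0.09384 m².
(b) P = εσAT⁴ = 0.861×5.670×10⁻⁸×0.09384×(1347)⁴ = 1.51×10⁴ W.

λ_max ≈ 2.15×10³ nm; P ≈ 1.51×10⁴ W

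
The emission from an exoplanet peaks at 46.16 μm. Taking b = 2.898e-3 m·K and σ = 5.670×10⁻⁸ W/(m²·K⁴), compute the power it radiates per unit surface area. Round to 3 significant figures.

I ≈ 0.881 W/m²

Wien's law: T = b/λ_max = 2.898×10⁻³/4.616×10⁻⁵ = 62.7816 K.
Then I = σT⁴ = 5.670×10⁻⁸×(62.7816)⁴ = 0.881 W/m².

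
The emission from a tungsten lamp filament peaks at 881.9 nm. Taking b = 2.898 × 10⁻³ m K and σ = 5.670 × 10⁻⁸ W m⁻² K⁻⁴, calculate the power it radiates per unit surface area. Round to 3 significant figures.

I ≈ 6.61×10⁶ W/m²

Wien's law: T = b/λ_max = 2.898×10⁻³/8.819×10⁻⁷ = 3286.09 K.
Then I = σT⁴ = 5.670×10⁻⁸×(3286.09)⁴ = 6.61×10⁶ W/m².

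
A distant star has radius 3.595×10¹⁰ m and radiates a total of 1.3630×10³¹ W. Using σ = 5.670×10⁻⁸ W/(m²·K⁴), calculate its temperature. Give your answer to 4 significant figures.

Surface area A = 4πR² = 4π(3.595×10¹⁰ m)² = 1.62408×10²² m².
P = σAT⁴ ⇒ T = (P/(σA))^(1/4) = (1.3630×10³¹/(5.670×10⁻⁸×1.62408×10²²))^(1/4) = 1.103×10⁴ K.

T ≈ 1.103×10⁴ K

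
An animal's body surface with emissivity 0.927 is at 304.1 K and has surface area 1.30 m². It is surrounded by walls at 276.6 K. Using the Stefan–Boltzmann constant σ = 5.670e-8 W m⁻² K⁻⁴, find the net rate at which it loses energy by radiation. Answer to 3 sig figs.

Net loss ≈ 184 W

Area A = 1.30 m².
Net radiated power P_net = εσA(T⁴ − T₀⁴) = 0.927×5.670×10⁻⁸×1.30×(304.1⁴ − 276.6⁴).
T⁴ − T₀⁴ = 8.55196×10⁹ − 5.85341×10⁹ = 2.69855×10⁹ K⁴, so P_net = 184 W.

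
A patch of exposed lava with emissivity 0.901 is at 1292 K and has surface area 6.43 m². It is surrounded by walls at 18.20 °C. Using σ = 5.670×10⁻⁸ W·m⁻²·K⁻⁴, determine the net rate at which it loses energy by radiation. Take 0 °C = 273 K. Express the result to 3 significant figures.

Surroundings: T = 18.20 °C + 273 = 291.20 K.
Area A = 6.43 m².
Net radiated power P_net = εσA(T⁴ − T₀⁴) = 0.901×5.670×10⁻⁸×6.43×(1292⁴ − 291.20⁴).
T⁴ − T₀⁴ = 2.78644×10¹² − 7.19061×10⁹ = 2.77925×10¹² K⁴, so P_net = 9.13×10⁵ W.

Net loss ≈ 9.13×10⁵ W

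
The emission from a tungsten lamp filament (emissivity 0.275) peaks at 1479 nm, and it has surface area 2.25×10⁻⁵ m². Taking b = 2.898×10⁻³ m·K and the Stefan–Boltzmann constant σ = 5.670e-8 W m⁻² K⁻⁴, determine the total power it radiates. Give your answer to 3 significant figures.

P ≈ 5.17 W

Wien's law: T = b/λ_max = 2.898×10⁻³/1.479×10⁻⁶ = 1959.43 K.
Area A = 2.25×10⁻⁵ m².
Then P = εσAT⁴ = 0.275×5.670×10⁻⁸×2.25×10⁻⁵×(1959.43)⁴ = 5.17 W.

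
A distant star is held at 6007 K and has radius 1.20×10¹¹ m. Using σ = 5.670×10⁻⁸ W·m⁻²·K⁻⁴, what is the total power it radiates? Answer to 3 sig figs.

Surface area A = 4πR² = 4π(1.20×10¹¹ m)² = 1.80956×10²³ m².
P = σAT⁴ = 5.670×10⁻⁸ × 1.80956×10²³ × (6007)⁴ = 1.34×10³¹ W.

P ≈ 1.34×10³¹ W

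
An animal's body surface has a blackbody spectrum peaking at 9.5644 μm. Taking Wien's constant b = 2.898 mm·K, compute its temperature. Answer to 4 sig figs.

T ≈ 303.0 K

Wien's law gives T = b/λ_max = (2.898×10⁻³ m·K)/(9.5644×10⁻⁶ m) = 303.0 K.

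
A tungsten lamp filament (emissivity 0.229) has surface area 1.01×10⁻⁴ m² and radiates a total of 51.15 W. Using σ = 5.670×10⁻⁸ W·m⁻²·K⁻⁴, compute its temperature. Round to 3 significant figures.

T ≈ 2.50×10³ K

Area A = 1.01×10⁻⁴ m².
P = εσAT⁴ ⇒ T = (P/(εσA))^(1/4) = (51.15/(0.229×5.670×10⁻⁸×1.01×10⁻⁴))^(1/4) = 2.50×10³ K.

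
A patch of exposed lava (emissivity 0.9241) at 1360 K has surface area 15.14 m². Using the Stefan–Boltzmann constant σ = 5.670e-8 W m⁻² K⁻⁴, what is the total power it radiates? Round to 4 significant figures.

Area A = 15.14 m².
P = εσAT⁴ = 0.9241 × 5.670×10⁻⁸ × 15.14 × (1360)⁴ = 2.714×10⁶ W.

P ≈ 2.714×10⁶ W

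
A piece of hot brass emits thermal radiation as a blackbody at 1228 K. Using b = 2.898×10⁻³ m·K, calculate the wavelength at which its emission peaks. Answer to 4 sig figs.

λ_max ≈ 2.360 μm

Wien's displacement law: λ_max = b/T = (2.898×10⁻³ m·K)/(1228 K) = 2.3599×10⁻⁶ m.
That is 2.360 μm, in the infrared range.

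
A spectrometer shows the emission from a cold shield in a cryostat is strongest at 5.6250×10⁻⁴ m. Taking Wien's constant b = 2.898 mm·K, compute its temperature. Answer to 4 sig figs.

Wien's law gives T = b/λ_max = (2.898×10⁻³ m·K)/(5.6250×10⁻⁴ m) = 5.152 K.

T ≈ 5.152 K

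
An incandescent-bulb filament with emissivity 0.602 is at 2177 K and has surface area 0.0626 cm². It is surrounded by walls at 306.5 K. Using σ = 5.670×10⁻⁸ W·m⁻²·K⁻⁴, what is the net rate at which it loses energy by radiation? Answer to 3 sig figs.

Net loss ≈ 4.80 W

Area A = 0.0626 cm² = 6.26×10⁻⁶ m².
Net radiated power P_net = εσA(T⁴ − T₀⁴) = 0.602×5.670×10⁻⁸×6.26×10⁻⁶×(2177⁴ − 306.5⁴).
T⁴ − T₀⁴ = 2.24612×10¹³ − 8.82515×10⁹ = 2.24524×10¹³ K⁴, so P_net = 4.80 W.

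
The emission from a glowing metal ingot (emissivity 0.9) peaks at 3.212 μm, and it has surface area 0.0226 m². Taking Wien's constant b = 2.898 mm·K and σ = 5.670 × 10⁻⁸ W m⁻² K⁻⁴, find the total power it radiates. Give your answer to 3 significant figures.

P ≈ 764 W

Wien's law: T = b/λ_max = 2.898×10⁻³/3.212×10⁻⁶ = 902.242 K.
Area A = 0.0226 m².
Then P = εσAT⁴ = 0.9×5.670×10⁻⁸×0.0226×(902.242)⁴ = 764 W.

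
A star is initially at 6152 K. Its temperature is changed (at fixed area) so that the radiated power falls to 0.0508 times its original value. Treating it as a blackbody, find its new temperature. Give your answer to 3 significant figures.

P ∝ T⁴, so T₂/T₁ = (P₂/P₁)^(1/4) = (0.0508)^(1/4) = 0.474751.
T₂ = 6152 × 0.474751 = 2.92×10³ K.

T₂ ≈ 2.92×10³ K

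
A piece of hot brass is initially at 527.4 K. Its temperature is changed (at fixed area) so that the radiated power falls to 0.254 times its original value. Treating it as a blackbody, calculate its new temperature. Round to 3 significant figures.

T₂ ≈ 374 K

P ∝ T⁴, so T₂/T₁ = (P₂/P₁)^(1/4) = (0.254)^(1/4) = 0.709918.
T₂ = 527.4 × 0.709918 = 374 K.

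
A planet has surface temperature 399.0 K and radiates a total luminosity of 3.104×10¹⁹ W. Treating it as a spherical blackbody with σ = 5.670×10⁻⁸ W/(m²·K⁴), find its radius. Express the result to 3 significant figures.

L = 4πR²σT⁴ ⇒ R = √(L/(4πσT⁴)).
σT⁴ = 1437.06 W/m², so R = √(3.104×10¹⁹/(4π×1437.06)) = 4.15×10⁷ m.

R ≈ 4.15×10⁷ m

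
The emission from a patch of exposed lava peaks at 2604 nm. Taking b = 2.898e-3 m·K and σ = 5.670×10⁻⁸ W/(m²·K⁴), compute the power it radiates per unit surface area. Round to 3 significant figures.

Wien's law: T = b/λ_max = 2.898×10⁻³/2.604×10⁻⁶ = 1112.90 K.
Then I = σT⁴ = 5.670×10⁻⁸×(1112.90)⁴ = 8.70×10⁴ W/m².

I ≈ 8.70×10⁴ W/m²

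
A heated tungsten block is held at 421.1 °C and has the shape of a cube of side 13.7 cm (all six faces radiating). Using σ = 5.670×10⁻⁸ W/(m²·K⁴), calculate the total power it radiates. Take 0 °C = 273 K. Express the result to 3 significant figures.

T = 421.1 °C + 273 = 694.1 K.
Area A = 6s² = 6×(0.137 m)² = 0.112614 m².
P = σAT⁴ = 5.670×10⁻⁸ × 0.112614 × (694.1)⁴ = 1.48×10³ W.

P ≈ 1.48×10³ W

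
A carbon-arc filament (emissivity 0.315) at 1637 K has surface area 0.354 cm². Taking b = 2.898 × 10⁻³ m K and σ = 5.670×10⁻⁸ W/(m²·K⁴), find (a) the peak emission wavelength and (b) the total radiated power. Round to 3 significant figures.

λ_max ≈ 1.77 μm; P ≈ 4.54 W

(a) λ_max = b/T = 2.898×10⁻³/1637 = 1.770×10⁻⁶ m = 1.77 μm.
Area A = 0.354 cm² = 3.54×10⁻⁵ m².
(b) P = εσAT⁴ = 0.315×5.670×10⁻⁸×3.54×10⁻⁵×(1637)⁴ = 4.54 W.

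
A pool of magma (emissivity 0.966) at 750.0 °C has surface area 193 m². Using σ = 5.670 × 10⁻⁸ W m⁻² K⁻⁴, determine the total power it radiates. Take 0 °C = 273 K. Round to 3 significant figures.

P ≈ 1.16×10⁷ W

T = 750.0 °C + 273 = 1023.0 K.
Area A = 193 m².
P = εσAT⁴ = 0.966 × 5.670×10⁻⁸ × 193 × (1023.0)⁴ = 1.16×10⁷ W.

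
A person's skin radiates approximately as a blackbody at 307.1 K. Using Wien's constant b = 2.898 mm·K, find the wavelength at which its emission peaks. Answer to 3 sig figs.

Wien's displacement law: λ_max = b/T = (2.898×10⁻³ m·K)/(307.1 K) = 9.437×10⁻⁶ m.
That is 9.44 μm, in the infrared range.

λ_max ≈ 9.44 μm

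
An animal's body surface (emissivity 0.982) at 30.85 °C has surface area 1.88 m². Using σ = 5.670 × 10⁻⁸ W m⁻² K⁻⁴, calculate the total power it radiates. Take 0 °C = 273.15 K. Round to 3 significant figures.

T = 30.85 °C + 273.15 = 304.00 K.
Area A = 1.88 m².
P = εσAT⁴ = 0.982 × 5.670×10⁻⁸ × 1.88 × (304.00)⁴ = 894 W.

P ≈ 894 W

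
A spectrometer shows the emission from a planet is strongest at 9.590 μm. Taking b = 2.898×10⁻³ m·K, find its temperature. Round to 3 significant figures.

Wien's law gives T = b/λ_max = (2.898×10⁻³ m·K)/(9.590×10⁻⁶ m) = 302 K.

T ≈ 302 K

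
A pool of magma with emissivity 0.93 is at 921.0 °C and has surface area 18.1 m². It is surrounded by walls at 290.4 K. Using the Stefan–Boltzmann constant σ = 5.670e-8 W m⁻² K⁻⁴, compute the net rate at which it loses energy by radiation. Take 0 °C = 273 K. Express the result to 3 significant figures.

Net loss ≈ 1.93×10⁶ W

T = 921.0 °C + 273 = 1194.0 K.
Area A = 18.1 m².
Net radiated power P_net = εσA(T⁴ − T₀⁴) = 0.93×5.670×10⁻⁸×18.1×(1194.0⁴ − 290.4⁴).
T⁴ − T₀⁴ = 2.03244×10¹² − 7.11191×10⁹ = 2.02533×10¹² K⁴, so P_net = 1.93×10⁶ W.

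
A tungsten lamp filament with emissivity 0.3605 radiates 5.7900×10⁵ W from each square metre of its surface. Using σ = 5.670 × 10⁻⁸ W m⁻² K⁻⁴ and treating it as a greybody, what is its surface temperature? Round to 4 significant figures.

T ≈ 2307 K

I = εσT⁴, so T = (I/εσ)^(1/4) = (5.7900×10⁵/(0.3605×5.670×10⁻⁸))^(1/4) = 2307 K.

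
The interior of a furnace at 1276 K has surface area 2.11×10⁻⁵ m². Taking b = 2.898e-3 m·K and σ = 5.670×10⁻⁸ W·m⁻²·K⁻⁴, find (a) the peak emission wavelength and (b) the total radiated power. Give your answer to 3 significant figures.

(a) λ_max = b/T = 2.898×10⁻³/1276 = 2.271×10⁻⁶ m = 2.27 μm.
Area A = 2.11×10⁻⁵ m².
(b) P = σAT⁴ = 5.670×10⁻⁸×2.11×10⁻⁵×(1276)⁴ = 3.17 W.

λ_max ≈ 2.27 μm; P ≈ 3.17 W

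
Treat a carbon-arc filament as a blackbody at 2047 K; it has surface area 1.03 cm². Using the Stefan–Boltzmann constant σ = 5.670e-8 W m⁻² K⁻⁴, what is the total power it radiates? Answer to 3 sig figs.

P ≈ 103 W

Area A = 1.03 cm² = 1.03×10⁻⁴ m².
P = σAT⁴ = 5.670×10⁻⁸ × 1.03×10⁻⁴ × (2047)⁴ = 103 W.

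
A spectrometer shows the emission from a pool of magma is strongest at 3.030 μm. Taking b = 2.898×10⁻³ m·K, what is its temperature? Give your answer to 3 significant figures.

T ≈ 956 K

Wien's law gives T = b/λ_max = (2.898×10⁻³ m·K)/(3.030×10⁻⁶ m) = 956 K.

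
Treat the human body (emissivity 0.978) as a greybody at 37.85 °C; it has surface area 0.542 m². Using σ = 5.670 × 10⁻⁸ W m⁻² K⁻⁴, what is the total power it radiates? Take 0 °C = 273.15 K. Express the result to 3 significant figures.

T = 37.85 °C + 273.15 = 311.00 K.
Area A = 0.542 m².
P = εσAT⁴ = 0.978 × 5.670×10⁻⁸ × 0.542 × (311.00)⁴ = 281 W.

P ≈ 281 W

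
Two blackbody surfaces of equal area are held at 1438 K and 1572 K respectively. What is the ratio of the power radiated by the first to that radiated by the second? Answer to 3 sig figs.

With equal areas, P₁/P₂ = (T₁/T₂)⁴ = (1438/1572)⁴ = 0.700.

P₁/P₂ ≈ 0.700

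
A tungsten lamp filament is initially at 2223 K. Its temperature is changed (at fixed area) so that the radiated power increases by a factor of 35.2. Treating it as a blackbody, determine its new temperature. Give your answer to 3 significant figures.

P ∝ T⁴, so T₂/T₁ = (P₂/P₁)^(1/4) = (35.2)^(1/4) = 2.43577.
T₂ = 2223 × 2.43577 = 5.41×10³ K.

T₂ ≈ 5.41×10³ K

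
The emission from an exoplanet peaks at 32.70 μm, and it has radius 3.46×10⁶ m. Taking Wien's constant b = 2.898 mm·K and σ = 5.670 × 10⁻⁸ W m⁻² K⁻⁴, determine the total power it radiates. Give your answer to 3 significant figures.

P ≈ 5.26×10¹⁴ W

Wien's law: T = b/λ_max = 2.898×10⁻³/3.270×10⁻⁵ = 88.6239 K.
Surface area A = 4πR² = 4π(3.46×10⁶ m)² = 1.50440×10¹⁴ m².
Then P = σAT⁴ = 5.670×10⁻⁸×1.50440×10¹⁴×(88.6239)⁴ = 5.26×10¹⁴ W.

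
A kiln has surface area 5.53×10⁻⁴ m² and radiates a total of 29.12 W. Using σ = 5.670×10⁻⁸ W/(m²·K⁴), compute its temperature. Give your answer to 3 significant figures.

Area A = 5.53×10⁻⁴ m².
P = σAT⁴ ⇒ T = (P/(σA))^(1/4) = (29.12/(5.670×10⁻⁸×5.53×10⁻⁴))^(1/4) = 982 K.

T ≈ 982 K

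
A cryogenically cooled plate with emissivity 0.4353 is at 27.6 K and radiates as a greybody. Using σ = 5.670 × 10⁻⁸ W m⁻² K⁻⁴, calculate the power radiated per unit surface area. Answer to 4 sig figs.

I ≈ 0.01432 W/m²

Stefan–Boltzmann: I = εσT⁴ = 0.4353 × 5.670×10⁻⁸ × (27.6)⁴ = 0.01432 W/m².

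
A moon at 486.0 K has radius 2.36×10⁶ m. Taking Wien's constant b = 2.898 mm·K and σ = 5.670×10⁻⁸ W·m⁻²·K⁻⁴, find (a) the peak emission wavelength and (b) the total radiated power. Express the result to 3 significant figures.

λ_max ≈ 5.96 μm; P ≈ 2.21×10¹⁷ W

(a) λ_max = b/T = 2.898×10⁻³/486.0 = 5.963×10⁻⁶ m = 5.96 μm.
Surface area A = 4πR² = 4π(2.36×10⁶ m)² = 6.99897×10¹³ m².
(b) P = σAT⁴ = 5.670×10⁻⁸×6.99897×10¹³×(486.0)⁴ = 2.21×10¹⁷ W.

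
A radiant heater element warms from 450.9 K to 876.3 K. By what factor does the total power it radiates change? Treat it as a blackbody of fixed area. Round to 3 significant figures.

P₂/P₁ ≈ 14.3

P ∝ T⁴, so P₂/P₁ = (T₂/T₁)⁴ = (876.3/450.9)⁴ = (1.94345)⁴ = 14.3.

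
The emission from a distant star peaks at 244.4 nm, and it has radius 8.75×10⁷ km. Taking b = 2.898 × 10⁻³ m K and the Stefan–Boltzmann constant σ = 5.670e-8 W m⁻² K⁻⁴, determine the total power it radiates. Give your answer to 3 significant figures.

Wien's law: T = b/λ_max = 2.898×10⁻³/2.444×10⁻⁷ = 11857.6 K.
Surface area A = 4πR² = 4π(8.75×10¹⁰ m)² = 9.62113×10²² m².
Then P = σAT⁴ = 5.670×10⁻⁸×9.62113×10²²×(11857.6)⁴ = 1.08×10³² W.

P ≈ 1.08×10³² W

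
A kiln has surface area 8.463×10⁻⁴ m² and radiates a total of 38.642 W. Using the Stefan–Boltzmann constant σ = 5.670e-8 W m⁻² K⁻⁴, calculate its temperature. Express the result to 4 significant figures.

T ≈ 947.3 K

Area A = 8.463×10⁻⁴ m².
P = σAT⁴ ⇒ T = (P/(σA))^(1/4) = (38.642/(5.670×10⁻⁸×8.463×10⁻⁴))^(1/4) = 947.3 K.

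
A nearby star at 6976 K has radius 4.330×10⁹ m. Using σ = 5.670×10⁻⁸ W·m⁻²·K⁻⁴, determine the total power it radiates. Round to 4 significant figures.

P ≈ 3.164×10²⁸ W

Surface area A = 4πR² = 4π(4.330×10⁹ m)² = 2.35606×10²⁰ m².
P = σAT⁴ = 5.670×10⁻⁸ × 2.35606×10²⁰ × (6976)⁴ = 3.164×10²⁸ W.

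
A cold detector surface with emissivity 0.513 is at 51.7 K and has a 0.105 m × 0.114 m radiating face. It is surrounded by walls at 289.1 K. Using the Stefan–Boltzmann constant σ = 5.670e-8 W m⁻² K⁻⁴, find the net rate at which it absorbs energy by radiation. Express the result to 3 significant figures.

Area A = 0.105 × 0.114 = 0.01197 m².
Net radiated power P_net = εσA(T⁴ − T₀⁴) = 0.513×5.670×10⁻⁸×0.01197×(51.7⁴ − 289.1⁴).
T⁴ − T₀⁴ = 7.14434×10⁶ − 6.98542×10⁹ = -6.97828×10⁹ K⁴, so P_net = -2.43 W — negative, meaning a net gain of 2.43 W.

Net gain ≈ 2.43 W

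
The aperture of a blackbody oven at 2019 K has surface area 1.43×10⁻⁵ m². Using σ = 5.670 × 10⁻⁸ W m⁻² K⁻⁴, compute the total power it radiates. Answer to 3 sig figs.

Area A = 1.43×10⁻⁵ m².
P = σAT⁴ = 5.670×10⁻⁸ × 1.43×10⁻⁵ × (2019)⁴ = 13.5 W.

P ≈ 13.5 W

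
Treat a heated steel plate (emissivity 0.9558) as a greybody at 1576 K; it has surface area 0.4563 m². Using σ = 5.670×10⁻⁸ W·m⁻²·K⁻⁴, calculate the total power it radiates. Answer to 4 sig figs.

P ≈ 1.526×10⁵ W

Area A = 0.4563 m².
P = εσAT⁴ = 0.9558 × 5.670×10⁻⁸ × 0.4563 × (1576)⁴ = 1.526×10⁵ W.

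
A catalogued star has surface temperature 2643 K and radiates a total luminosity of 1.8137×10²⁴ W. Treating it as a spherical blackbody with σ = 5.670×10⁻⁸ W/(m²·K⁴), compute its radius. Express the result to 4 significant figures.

L = 4πR²σT⁴ ⇒ R = √(L/(4πσT⁴)).
σT⁴ = 2.76676×10⁶ W/m², so R = √(1.8137×10²⁴/(4π×2.76676×10⁶)) = 2.284×10⁸ m.

R ≈ 2.284×10⁸ m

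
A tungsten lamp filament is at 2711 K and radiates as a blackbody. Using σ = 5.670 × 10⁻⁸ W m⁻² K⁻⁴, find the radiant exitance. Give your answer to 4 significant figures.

Stefan–Boltzmann: I = σT⁴ = 5.670×10⁻⁸ × (2711)⁴ = 3.063×10⁶ W/m².

I ≈ 3.063×10⁶ W/m²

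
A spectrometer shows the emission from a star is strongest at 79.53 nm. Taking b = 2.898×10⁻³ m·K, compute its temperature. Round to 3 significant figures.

T ≈ 3.64×10⁴ K

Wien's law gives T = b/λ_max = (2.898×10⁻³ m·K)/(7.953×10⁻⁸ m) = 3.64×10⁴ K.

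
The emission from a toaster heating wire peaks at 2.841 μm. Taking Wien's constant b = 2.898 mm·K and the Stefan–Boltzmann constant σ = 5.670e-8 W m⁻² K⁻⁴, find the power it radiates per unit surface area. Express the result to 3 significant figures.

Wien's law: T = b/λ_max = 2.898×10⁻³/2.841×10⁻⁶ = 1020.06 K.
Then I = σT⁴ = 5.670×10⁻⁸×(1020.06)⁴ = 6.14×10⁴ W/m².

I ≈ 6.14×10⁴ W/m²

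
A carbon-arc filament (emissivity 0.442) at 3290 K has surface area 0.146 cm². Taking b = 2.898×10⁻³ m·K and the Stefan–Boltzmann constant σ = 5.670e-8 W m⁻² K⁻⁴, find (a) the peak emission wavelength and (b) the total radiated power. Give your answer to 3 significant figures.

λ_max ≈ 0.881 μm; P ≈ 42.9 W

(a) λ_max = b/T = 2.898×10⁻³/3290 = 8.809×10⁻⁷ m = 0.881 μm.
Area A = 0.146 cm² = 1.46×10⁻⁵ m².
(b) P = εσAT⁴ = 0.442×5.670×10⁻⁸×1.46×10⁻⁵×(3290)⁴ = 42.9 W.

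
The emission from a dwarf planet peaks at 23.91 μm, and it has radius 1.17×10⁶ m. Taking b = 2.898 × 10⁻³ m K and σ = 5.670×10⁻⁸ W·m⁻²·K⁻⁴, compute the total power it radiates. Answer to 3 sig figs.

P ≈ 2.10×10¹⁴ W

Wien's law: T = b/λ_max = 2.898×10⁻³/2.391×10⁻⁵ = 121.205 K.
Surface area A = 4πR² = 4π(1.17×10⁶ m)² = 1.72021×10¹³ m².
Then P = σAT⁴ = 5.670×10⁻⁸×1.72021×10¹³×(121.205)⁴ = 2.10×10¹⁴ W.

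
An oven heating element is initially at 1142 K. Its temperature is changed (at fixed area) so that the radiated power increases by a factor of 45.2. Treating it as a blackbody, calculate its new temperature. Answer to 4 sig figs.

P ∝ T⁴, so T₂/T₁ = (P₂/P₁)^(1/4) = (45.2)^(1/4) = 2.59289.
T₂ = 1142 × 2.59289 = 2961 K.

T₂ ≈ 2961 K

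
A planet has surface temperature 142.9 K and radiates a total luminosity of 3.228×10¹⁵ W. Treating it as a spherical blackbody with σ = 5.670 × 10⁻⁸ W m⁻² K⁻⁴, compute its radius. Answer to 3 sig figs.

L = 4πR²σT⁴ ⇒ R = √(L/(4πσT⁴)).
σT⁴ = 23.6435 W/m², so R = √(3.228×10¹⁵/(4π×23.6435)) = 3.30×10⁶ m.

R ≈ 3.30×10⁶ m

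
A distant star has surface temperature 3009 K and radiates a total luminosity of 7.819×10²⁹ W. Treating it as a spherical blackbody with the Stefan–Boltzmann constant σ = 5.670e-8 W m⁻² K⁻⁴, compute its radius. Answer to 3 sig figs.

L = 4πR²σT⁴ ⇒ R = √(L/(4πσT⁴)).
σT⁴ = 4.64806×10⁶ W/m², so R = √(7.819×10²⁹/(4π×4.64806×10⁶)) = 1.16×10¹¹ m.

R ≈ 1.16×10¹¹ m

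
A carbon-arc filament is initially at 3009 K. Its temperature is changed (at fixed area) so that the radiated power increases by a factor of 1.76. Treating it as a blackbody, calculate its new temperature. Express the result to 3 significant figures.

T₂ ≈ 3.47×10³ K

P ∝ T⁴, so T₂/T₁ = (P₂/P₁)^(1/4) = (1.76)^(1/4) = 1.15180.
T₂ = 3009 × 1.15180 = 3.47×10³ K.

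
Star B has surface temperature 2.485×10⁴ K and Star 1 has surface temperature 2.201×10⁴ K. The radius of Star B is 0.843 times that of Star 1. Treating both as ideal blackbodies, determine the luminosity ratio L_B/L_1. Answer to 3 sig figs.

L ∝ R²T⁴, so L_B/L_1 = (R_B/R_1)²(T_B/T_1)⁴ = (0.843)² × (2.485×10⁴/2.201×10⁴)⁴ = 0.710649 × 1.62490 = 1.15.

L_B/L_1 ≈ 1.15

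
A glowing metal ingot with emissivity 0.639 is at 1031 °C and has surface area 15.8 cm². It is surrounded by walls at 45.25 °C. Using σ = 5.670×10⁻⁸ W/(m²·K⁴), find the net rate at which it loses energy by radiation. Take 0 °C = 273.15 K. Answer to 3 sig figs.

T = 1031 °C + 273.15 = 1304.15 K.
Surroundings: T = 45.25 °C + 273.15 = 318.40 K.
Area A = 15.8 cm² = 1.58×10⁻³ m².
Net radiated power P_net = εσA(T⁴ − T₀⁴) = 0.639×5.670×10⁻⁸×1.58×10⁻³×(1304.15⁴ − 318.40⁴).
T⁴ − T₀⁴ = 2.89275×10¹² − 1.02776×10¹⁰ = 2.88247×10¹² K⁴, so P_net = 165 W.

Net loss ≈ 165 W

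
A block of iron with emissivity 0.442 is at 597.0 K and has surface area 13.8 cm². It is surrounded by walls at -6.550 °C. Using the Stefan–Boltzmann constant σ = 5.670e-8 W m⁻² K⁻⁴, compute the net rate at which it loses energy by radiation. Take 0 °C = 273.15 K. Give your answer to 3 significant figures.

Surroundings: T = -6.550 °C + 273.15 = 266.600 K.
Area A = 13.8 cm² = 1.38×10⁻³ m².
Net radiated power P_net = εσA(T⁴ − T₀⁴) = 0.442×5.670×10⁻⁸×1.38×10⁻³×(597.0⁴ − 266.600⁴).
T⁴ − T₀⁴ = 1.27027×10¹¹ − 5.05174×10⁹ = 1.21975×10¹¹ K⁴, so P_net = 4.22 W.

Net loss ≈ 4.22 W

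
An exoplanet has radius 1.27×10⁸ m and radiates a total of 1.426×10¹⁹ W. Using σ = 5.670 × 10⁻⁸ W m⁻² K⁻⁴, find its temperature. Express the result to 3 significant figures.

T ≈ 188 K

Surface area A = 4πR² = 4π(1.27×10⁸ m)² = 2.02683×10¹⁷ m².
P = σAT⁴ ⇒ T = (P/(σA))^(1/4) = (1.426×10¹⁹/(5.670×10⁻⁸×2.02683×10¹⁷))^(1/4) = 188 K.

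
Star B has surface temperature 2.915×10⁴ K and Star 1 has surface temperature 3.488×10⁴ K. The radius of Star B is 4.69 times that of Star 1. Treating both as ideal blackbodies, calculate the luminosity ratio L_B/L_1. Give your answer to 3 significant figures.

L ∝ R²T⁴, so L_B/L_1 = (R_B/R_1)²(T_B/T_1)⁴ = (4.69)² × (2.915×10⁴/3.488×10⁴)⁴ = 21.9961 × 0.487807 = 10.7.

L_B/L_1 ≈ 10.7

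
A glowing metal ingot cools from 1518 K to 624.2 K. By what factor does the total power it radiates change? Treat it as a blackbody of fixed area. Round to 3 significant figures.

P₂/P₁ ≈ 0.0286

P ∝ T⁴, so P₂/P₁ = (T₂/T₁)⁴ = (624.2/1518)⁴ = (0.411199)⁴ = 0.0286.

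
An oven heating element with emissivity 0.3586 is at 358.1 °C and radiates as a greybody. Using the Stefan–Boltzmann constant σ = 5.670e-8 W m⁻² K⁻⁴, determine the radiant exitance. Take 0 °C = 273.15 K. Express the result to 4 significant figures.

T = 358.1 °C + 273.15 = 631.25 K.
Stefan–Boltzmann: I = εσT⁴ = 0.3586 × 5.670×10⁻⁸ × (631.25)⁴ = 3228 W/m².

I ≈ 3228 W/m²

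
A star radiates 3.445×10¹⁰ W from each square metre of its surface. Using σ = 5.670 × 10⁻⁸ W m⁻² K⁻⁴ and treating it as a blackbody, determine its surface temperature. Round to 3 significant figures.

T ≈ 2.79×10⁴ K

I = σT⁴, so T = (I/σ)^(1/4) = (3.445×10¹⁰/(5.670×10⁻⁸))^(1/4) = 2.79×10⁴ K.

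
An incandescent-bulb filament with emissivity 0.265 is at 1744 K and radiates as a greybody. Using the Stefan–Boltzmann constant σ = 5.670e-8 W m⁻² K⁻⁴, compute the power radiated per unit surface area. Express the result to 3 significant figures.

I ≈ 1.39×10⁵ W/m²

Stefan–Boltzmann: I = εσT⁴ = 0.265 × 5.670×10⁻⁸ × (1744)⁴ = 1.39×10⁵ W/m².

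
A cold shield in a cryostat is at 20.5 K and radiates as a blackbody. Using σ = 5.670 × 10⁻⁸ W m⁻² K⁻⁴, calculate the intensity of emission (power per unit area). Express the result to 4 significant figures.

Stefan–Boltzmann: I = σT⁴ = 5.670×10⁻⁸ × (20.5)⁴ = 0.01001 W/m².

I ≈ 0.01001 W/m²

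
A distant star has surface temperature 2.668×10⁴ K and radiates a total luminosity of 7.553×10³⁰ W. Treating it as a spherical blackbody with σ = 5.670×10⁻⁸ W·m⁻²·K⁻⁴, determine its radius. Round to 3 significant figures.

R ≈ 4.57×10⁹ m

L = 4πR²σT⁴ ⇒ R = √(L/(4πσT⁴)).
σT⁴ = 2.87294×10¹⁰ W/m², so R = √(7.553×10³⁰/(4π×2.87294×10¹⁰)) = 4.57×10⁹ m.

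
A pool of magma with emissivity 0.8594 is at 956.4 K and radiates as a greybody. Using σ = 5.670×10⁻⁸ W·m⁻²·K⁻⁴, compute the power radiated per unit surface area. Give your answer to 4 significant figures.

I ≈ 4.077×10⁴ W/m²

Stefan–Boltzmann: I = εσT⁴ = 0.8594 × 5.670×10⁻⁸ × (956.4)⁴ = 4.077×10⁴ W/m².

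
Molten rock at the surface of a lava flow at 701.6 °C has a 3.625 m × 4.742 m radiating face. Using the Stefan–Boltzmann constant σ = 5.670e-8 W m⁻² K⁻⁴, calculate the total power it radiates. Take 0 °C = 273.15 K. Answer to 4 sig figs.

P ≈ 8.799×10⁵ W

T = 701.6 °C + 273.15 = 974.75 K.
Area A = 3.625 × 4.742 = 17.1898 m².
P = σAT⁴ = 5.670×10⁻⁸ × 17.1898 × (974.75)⁴ = 8.799×10⁵ W.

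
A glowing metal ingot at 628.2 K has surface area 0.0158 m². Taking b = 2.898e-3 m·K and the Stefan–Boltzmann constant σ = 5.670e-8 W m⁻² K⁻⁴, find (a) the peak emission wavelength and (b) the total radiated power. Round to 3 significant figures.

(a) λ_max = b/T = 2.898×10⁻³/628.2 = 4.613×10⁻⁶ m = 4.61 μm.
Area A = 0.0158 m².
(b) P = σAT⁴ = 5.670×10⁻⁸×0.0158×(628.2)⁴ = 140 W.

λ_max ≈ 4.61 μm; P ≈ 140 W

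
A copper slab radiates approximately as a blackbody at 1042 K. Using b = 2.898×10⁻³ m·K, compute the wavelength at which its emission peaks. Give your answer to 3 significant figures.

λ_max ≈ 2.78 μm

Wien's displacement law: λ_max = b/T = (2.898×10⁻³ m·K)/(1042 K) = 2.781×10⁻⁶ m.
That is 2.78 μm, in the infrared range.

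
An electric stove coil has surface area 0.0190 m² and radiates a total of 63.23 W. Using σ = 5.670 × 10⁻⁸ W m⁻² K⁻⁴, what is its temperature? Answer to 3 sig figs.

Area A = 0.0190 m².
P = σAT⁴ ⇒ T = (P/(σA))^(1/4) = (63.23/(5.670×10⁻⁸×0.0190))^(1/4) = 492 K.

T ≈ 492 K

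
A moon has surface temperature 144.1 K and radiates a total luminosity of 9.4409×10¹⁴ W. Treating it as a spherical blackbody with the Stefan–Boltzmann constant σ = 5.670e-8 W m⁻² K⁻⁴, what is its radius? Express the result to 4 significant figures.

R ≈ 1.753×10⁶ m

L = 4πR²σT⁴ ⇒ R = √(L/(4πσT⁴)).
σT⁴ = 24.4478 W/m², so R = √(9.4409×10¹⁴/(4π×24.4478)) = 1.753×10⁶ m.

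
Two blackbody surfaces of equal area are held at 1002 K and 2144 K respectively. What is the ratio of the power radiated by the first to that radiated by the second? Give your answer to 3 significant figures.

With equal areas, P₁/P₂ = (T₁/T₂)⁴ = (1002/2144)⁴ = 0.0477.

P₁/P₂ ≈ 0.0477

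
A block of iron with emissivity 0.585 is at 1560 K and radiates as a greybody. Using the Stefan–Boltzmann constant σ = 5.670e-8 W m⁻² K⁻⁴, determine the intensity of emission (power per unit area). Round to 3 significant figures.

I ≈ 1.96×10⁵ W/m²

Stefan–Boltzmann: I = εσT⁴ = 0.585 × 5.670×10⁻⁸ × (1560)⁴ = 1.96×10⁵ W/m².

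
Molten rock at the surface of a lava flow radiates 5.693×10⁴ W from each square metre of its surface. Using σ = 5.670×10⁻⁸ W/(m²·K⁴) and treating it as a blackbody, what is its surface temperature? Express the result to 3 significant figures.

I = σT⁴, so T = (I/σ)^(1/4) = (5.693×10⁴/(5.670×10⁻⁸))^(1/4) = 1.00×10³ K.

T ≈ 1.00×10³ K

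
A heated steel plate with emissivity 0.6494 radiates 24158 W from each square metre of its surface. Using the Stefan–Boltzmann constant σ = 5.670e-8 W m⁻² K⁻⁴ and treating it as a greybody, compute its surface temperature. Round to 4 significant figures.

I = εσT⁴, so T = (I/εσ)^(1/4) = (24158/(0.6494×5.670×10⁻⁸))^(1/4) = 900.0 K.

T ≈ 900.0 K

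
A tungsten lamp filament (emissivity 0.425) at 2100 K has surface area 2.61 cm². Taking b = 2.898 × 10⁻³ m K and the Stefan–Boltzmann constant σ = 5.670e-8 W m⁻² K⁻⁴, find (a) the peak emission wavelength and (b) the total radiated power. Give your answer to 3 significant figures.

λ_max ≈ 1.38×10³ nm; P ≈ 122 W

(a) λ_max = b/T = 2.898×10⁻³/2100 = 1.380×10⁻⁶ m = 1.38×10³ nm.
Area A = 2.61 cm² = 2.61×10⁻⁴ m².
(b) P = εσAT⁴ = 0.425×5.670×10⁻⁸×2.61×10⁻⁴×(2100)⁴ = 122 W.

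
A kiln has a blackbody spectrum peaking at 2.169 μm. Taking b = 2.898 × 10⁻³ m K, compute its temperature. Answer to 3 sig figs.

T ≈ 1.34×10³ K

Wien's law gives T = b/λ_max = (2.898×10⁻³ m·K)/(2.169×10⁻⁶ m) = 1.34×10³ K.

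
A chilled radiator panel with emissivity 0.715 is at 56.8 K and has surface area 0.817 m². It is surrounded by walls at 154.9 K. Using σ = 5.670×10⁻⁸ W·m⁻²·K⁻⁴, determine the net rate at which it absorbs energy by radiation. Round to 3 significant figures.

Net gain ≈ 18.7 W

Area A = 0.817 m².
Net radiated power P_net = εσA(T⁴ − T₀⁴) = 0.715×5.670×10⁻⁸×0.817×(56.8⁴ − 154.9⁴).
T⁴ − T₀⁴ = 1.04086×10⁷ − 5.75713×10⁸ = -5.65304×10⁸ K⁴, so P_net = -18.7 W — negative, meaning a net gain of 18.7 W.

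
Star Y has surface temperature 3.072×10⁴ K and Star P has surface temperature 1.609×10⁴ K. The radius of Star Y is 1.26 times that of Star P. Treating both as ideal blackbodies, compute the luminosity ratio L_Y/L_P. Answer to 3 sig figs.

L ∝ R²T⁴, so L_Y/L_P = (R_Y/R_P)²(T_Y/T_P)⁴ = (1.26)² × (3.072×10⁴/1.609×10⁴)⁴ = 1.5876 × 13.2880 = 21.1.

L_Y/L_P ≈ 21.1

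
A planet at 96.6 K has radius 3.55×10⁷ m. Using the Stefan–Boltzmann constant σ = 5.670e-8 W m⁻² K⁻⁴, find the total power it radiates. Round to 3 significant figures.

P ≈ 7.82×10¹⁶ W

Surface area A = 4πR² = 4π(3.55×10⁷ m)² = 1.58368×10¹⁶ m².
P = σAT⁴ = 5.670×10⁻⁸ × 1.58368×10¹⁶ × (96.6)⁴ = 7.82×10¹⁶ W.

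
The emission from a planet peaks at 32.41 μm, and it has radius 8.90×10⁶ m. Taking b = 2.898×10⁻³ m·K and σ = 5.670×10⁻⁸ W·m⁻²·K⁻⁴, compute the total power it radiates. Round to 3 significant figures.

Wien's law: T = b/λ_max = 2.898×10⁻³/3.241×10⁻⁵ = 89.4168 K.
Surface area A = 4πR² = 4π(8.90×10⁶ m)² = 9.95382×10¹⁴ m².
Then P = σAT⁴ = 5.670×10⁻⁸×9.95382×10¹⁴×(89.4168)⁴ = 3.61×10¹⁵ W.

P ≈ 3.61×10¹⁵ W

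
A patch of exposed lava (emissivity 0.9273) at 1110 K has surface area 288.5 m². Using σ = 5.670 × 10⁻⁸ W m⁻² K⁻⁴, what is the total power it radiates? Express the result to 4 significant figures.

P ≈ 2.303×10⁷ W

Area A = 288.5 m².
P = εσAT⁴ = 0.9273 × 5.670×10⁻⁸ × 288.5 × (1110)⁴ = 2.303×10⁷ W.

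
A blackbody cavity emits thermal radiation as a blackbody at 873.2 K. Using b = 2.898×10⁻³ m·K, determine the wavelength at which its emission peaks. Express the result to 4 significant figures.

λ_max ≈ 3.319 μm

Wien's displacement law: λ_max = b/T = (2.898×10⁻³ m·K)/(873.2 K) = 3.3188×10⁻⁶ m.
That is 3.319 μm, in the infrared range.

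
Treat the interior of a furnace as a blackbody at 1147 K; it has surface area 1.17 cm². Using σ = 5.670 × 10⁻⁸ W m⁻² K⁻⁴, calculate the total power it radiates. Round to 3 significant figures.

Area A = 1.17 cm² = 1.17×10⁻⁴ m².
P = σAT⁴ = 5.670×10⁻⁸ × 1.17×10⁻⁴ × (1147)⁴ = 11.5 W.

P ≈ 11.5 W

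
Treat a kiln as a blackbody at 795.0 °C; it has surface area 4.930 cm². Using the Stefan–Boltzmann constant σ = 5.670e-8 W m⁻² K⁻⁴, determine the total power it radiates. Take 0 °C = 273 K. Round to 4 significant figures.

P ≈ 36.37 W

T = 795.0 °C + 273 = 1068.0 K.
Area A = 4.930 cm² = 4.930×10⁻⁴ m².
P = σAT⁴ = 5.670×10⁻⁸ × 4.930×10⁻⁴ × (1068.0)⁴ = 36.37 W.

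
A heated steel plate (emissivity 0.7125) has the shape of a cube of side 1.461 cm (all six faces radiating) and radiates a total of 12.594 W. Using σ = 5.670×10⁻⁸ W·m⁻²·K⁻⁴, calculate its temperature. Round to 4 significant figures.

T ≈ 702.4 K

Area A = 6s² = 6×(0.01461 m)² = 1.28071×10⁻³ m².
P = εσAT⁴ ⇒ T = (P/(εσA))^(1/4) = (12.594/(0.7125×5.670×10⁻⁸×1.28071×10⁻³))^(1/4) = 702.4 K.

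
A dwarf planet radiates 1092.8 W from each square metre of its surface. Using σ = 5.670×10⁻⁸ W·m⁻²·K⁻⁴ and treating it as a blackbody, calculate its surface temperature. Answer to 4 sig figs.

I = σT⁴, so T = (I/σ)^(1/4) = (1092.8/(5.670×10⁻⁸))^(1/4) = 372.6 K.

T ≈ 372.6 K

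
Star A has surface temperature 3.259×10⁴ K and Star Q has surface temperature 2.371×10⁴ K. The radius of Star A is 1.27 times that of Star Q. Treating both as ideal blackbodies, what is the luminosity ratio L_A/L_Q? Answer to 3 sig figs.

L_A/L_Q ≈ 5.76

L ∝ R²T⁴, so L_A/L_Q = (R_A/R_Q)²(T_A/T_Q)⁴ = (1.27)² × (3.259×10⁴/2.371×10⁴)⁴ = 1.6129 × 3.56953 = 5.76.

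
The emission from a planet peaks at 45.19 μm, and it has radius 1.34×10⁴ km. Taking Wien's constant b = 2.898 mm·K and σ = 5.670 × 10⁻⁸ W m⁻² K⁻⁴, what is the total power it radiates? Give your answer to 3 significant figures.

P ≈ 2.16×10¹⁵ W

Wien's law: T = b/λ_max = 2.898×10⁻³/4.519×10⁻⁵ = 64.1292 K.
Surface area A = 4πR² = 4π(1.34×10⁷ m)² = 2.25642×10¹⁵ m².
Then P = σAT⁴ = 5.670×10⁻⁸×2.25642×10¹⁵×(64.1292)⁴ = 2.16×10¹⁵ W.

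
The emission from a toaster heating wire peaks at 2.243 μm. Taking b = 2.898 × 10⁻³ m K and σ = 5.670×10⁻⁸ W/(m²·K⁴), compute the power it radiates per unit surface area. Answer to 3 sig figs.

Wien's law: T = b/λ_max = 2.898×10⁻³/2.243×10⁻⁶ = 1292.02 K.
Then I = σT⁴ = 5.670×10⁻⁸×(1292.02)⁴ = 1.58×10⁵ W/m².

I ≈ 1.58×10⁵ W/m²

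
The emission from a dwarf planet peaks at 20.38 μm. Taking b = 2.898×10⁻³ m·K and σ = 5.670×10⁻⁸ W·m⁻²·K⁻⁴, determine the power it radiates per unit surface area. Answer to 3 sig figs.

I ≈ 23.2 W/m²

Wien's law: T = b/λ_max = 2.898×10⁻³/2.038×10⁻⁵ = 142.198 K.
Then I = σT⁴ = 5.670×10⁻⁸×(142.198)⁴ = 23.2 W/m².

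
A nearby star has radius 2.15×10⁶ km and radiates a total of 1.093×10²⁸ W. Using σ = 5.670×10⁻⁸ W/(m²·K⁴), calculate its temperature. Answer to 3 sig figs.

Surface area A = 4πR² = 4π(2.15×10⁹ m)² = 5.80880×10¹⁹ m².
P = σAT⁴ ⇒ T = (P/(σA))^(1/4) = (1.093×10²⁸/(5.670×10⁻⁸×5.80880×10¹⁹))^(1/4) = 7.59×10³ K.

T ≈ 7.59×10³ K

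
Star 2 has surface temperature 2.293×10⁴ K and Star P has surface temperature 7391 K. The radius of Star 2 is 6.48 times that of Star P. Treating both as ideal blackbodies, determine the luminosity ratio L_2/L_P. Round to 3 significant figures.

L_2/L_P ≈ 3.89×10³

L ∝ R²T⁴, so L_2/L_P = (R_2/R_P)²(T_2/T_P)⁴ = (6.48)² × (2.293×10⁴/7391)⁴ = 41.9904 × 92.6410 = 3.89×10³.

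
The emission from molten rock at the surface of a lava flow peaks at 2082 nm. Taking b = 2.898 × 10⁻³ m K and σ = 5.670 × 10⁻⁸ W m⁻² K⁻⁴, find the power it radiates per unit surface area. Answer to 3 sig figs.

I ≈ 2.13×10⁵ W/m²

Wien's law: T = b/λ_max = 2.898×10⁻³/2.082×10⁻⁶ = 1391.93 K.
Then I = σT⁴ = 5.670×10⁻⁸×(1391.93)⁴ = 2.13×10⁵ W/m².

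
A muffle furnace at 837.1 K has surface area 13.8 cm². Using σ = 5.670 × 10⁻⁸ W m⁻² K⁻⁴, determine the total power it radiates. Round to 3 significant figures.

Area A = 13.8 cm² = 1.38×10⁻³ m².
P = σAT⁴ = 5.670×10⁻⁸ × 1.38×10⁻³ × (837.1)⁴ = 38.4 W.

P ≈ 38.4 W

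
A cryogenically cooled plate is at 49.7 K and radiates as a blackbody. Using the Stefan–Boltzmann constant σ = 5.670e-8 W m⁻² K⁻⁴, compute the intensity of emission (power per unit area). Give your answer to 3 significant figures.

I ≈ 0.346 W/m²

Stefan–Boltzmann: I = σT⁴ = 5.670×10⁻⁸ × (49.7)⁴ = 0.346 W/m².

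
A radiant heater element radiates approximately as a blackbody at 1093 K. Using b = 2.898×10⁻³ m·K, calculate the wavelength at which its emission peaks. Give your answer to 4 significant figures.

Wien's displacement law: λ_max = b/T = (2.898×10⁻³ m·K)/(1093 K) = 2.6514×10⁻⁶ m.
That is 2651 nm, in the infrared range.

λ_max ≈ 2651 nm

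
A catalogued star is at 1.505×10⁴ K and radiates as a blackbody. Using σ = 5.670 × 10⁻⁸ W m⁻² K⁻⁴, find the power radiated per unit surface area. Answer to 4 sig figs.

Stefan–Boltzmann: I = σT⁴ = 5.670×10⁻⁸ × (1.505×10⁴)⁴ = 2.909×10⁹ W/m².

I ≈ 2.909×10⁹ W/m²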